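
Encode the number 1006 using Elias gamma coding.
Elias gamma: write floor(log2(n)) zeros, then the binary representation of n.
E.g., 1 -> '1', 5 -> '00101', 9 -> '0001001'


num_bits = floor(log2(1006)) + 1 = 10
leading_zeros = num_bits - 1 = 9
binary(1006) = 1111101110

Elias gamma(1006) = '000000000' + '1111101110' = 0000000001111101110 (19 bits)


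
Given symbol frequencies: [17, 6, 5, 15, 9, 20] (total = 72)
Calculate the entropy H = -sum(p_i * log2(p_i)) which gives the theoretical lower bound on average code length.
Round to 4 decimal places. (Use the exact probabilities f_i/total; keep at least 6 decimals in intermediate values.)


Per-symbol terms -p_i * log2(p_i) with p_i = f_i/72:
  p = 17/72 = 0.236111: log2(p) = -2.082462, -p*log2(p) = 0.491692
  p = 6/72 = 0.083333: log2(p) = -3.584963, -p*log2(p) = 0.298747
  p = 5/72 = 0.069444: log2(p) = -3.847997, -p*log2(p) = 0.267222
  p = 15/72 = 0.208333: log2(p) = -2.263034, -p*log2(p) = 0.471466
  p = 9/72 = 0.125000: log2(p) = -3.000000, -p*log2(p) = 0.375000
  p = 20/72 = 0.277778: log2(p) = -1.847997, -p*log2(p) = 0.513332
H = 0.491692 + 0.298747 + 0.267222 + 0.471466 + 0.375000 + 0.513332 = 2.417459

H = 2.4175 bits/symbol


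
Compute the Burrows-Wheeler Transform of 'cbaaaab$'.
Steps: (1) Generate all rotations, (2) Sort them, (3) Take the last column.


Rotations (sorted):
  0: $cbaaaab -> last char: b
  1: aaaab$cb -> last char: b
  2: aaab$cba -> last char: a
  3: aab$cbaa -> last char: a
  4: ab$cbaaa -> last char: a
  5: b$cbaaaa -> last char: a
  6: baaaab$c -> last char: c
  7: cbaaaab$ -> last char: $


BWT = bbaaaac$


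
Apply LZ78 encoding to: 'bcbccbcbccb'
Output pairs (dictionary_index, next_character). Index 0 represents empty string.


LZ78 encoding steps:
Dictionary: {0: ''}
Step 1: w='' (idx 0), next='b' -> output (0, 'b'), add 'b' as idx 1
Step 2: w='' (idx 0), next='c' -> output (0, 'c'), add 'c' as idx 2
Step 3: w='b' (idx 1), next='c' -> output (1, 'c'), add 'bc' as idx 3
Step 4: w='c' (idx 2), next='b' -> output (2, 'b'), add 'cb' as idx 4
Step 5: w='cb' (idx 4), next='c' -> output (4, 'c'), add 'cbc' as idx 5
Step 6: w='cb' (idx 4), end of input -> output (4, '')


Encoded: [(0, 'b'), (0, 'c'), (1, 'c'), (2, 'b'), (4, 'c'), (4, '')]


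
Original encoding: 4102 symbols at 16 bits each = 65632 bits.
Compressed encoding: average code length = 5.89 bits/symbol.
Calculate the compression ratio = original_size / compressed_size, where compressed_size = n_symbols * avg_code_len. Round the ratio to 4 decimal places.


original_size = n_symbols * orig_bits = 4102 * 16 = 65632 bits
compressed_size = n_symbols * avg_code_len = 4102 * 5.89 = 24160.78 bits
ratio = original_size / compressed_size = 65632 / 24160.78 = 2.7165

Compression ratio = 2.7165


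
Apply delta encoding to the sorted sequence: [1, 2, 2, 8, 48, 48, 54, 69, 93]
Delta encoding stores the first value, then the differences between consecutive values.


First value: 1
Deltas:
  2 - 1 = 1
  2 - 2 = 0
  8 - 2 = 6
  48 - 8 = 40
  48 - 48 = 0
  54 - 48 = 6
  69 - 54 = 15
  93 - 69 = 24


Delta encoded: [1, 1, 0, 6, 40, 0, 6, 15, 24]


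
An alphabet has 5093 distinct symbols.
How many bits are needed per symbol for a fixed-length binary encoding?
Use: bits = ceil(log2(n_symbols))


log2(5093) = 12.3143
Bracket: 2^12 = 4096 < 5093 <= 2^13 = 8192
So ceil(log2(5093)) = 13

bits = ceil(log2(5093)) = ceil(12.3143) = 13 bits


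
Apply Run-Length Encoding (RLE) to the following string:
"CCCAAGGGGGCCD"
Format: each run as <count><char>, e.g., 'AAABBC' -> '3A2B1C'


Scanning runs left to right:
  i=0: run of 'C' x 3 -> '3C'
  i=3: run of 'A' x 2 -> '2A'
  i=5: run of 'G' x 5 -> '5G'
  i=10: run of 'C' x 2 -> '2C'
  i=12: run of 'D' x 1 -> '1D'

RLE = 3C2A5G2C1D


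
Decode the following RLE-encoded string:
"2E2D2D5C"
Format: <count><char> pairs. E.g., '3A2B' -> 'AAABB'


Expanding each <count><char> pair:
  2E -> 'EE'
  2D -> 'DD'
  2D -> 'DD'
  5C -> 'CCCCC'

Decoded = EEDDDDCCCCC


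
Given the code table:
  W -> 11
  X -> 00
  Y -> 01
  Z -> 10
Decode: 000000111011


Decoding:
00 -> X
00 -> X
00 -> X
11 -> W
10 -> Z
11 -> W


Result: XXXWZW


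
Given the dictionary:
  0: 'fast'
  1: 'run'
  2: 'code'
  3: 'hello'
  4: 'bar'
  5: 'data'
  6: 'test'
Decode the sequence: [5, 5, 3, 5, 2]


Look up each index in the dictionary:
  5 -> 'data'
  5 -> 'data'
  3 -> 'hello'
  5 -> 'data'
  2 -> 'code'

Decoded: "data data hello data code"


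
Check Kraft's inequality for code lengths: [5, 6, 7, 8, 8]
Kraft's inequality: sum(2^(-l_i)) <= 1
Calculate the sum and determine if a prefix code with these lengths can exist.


Sum = 2^(-5) + 2^(-6) + 2^(-7) + 2^(-8) + 2^(-8)
    = 0.03125 + 0.015625 + 0.0078125 + 0.00390625 + 0.00390625
    = 16/256 = 0.0625
Since 0.0625 <= 1, Kraft's inequality IS satisfied.
A prefix code with these lengths CAN exist.

Kraft sum = 0.0625. Satisfied.


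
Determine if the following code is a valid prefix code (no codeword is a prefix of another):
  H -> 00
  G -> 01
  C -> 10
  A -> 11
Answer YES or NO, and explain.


Checking each pair (does one codeword prefix another?):
  H='00' vs G='01': no prefix
  H='00' vs C='10': no prefix
  H='00' vs A='11': no prefix
  G='01' vs H='00': no prefix
  G='01' vs C='10': no prefix
  G='01' vs A='11': no prefix
  C='10' vs H='00': no prefix
  C='10' vs G='01': no prefix
  C='10' vs A='11': no prefix
  A='11' vs H='00': no prefix
  A='11' vs G='01': no prefix
  A='11' vs C='10': no prefix
No violation found over all pairs.

YES -- this is a valid prefix code. No codeword is a prefix of any other codeword.


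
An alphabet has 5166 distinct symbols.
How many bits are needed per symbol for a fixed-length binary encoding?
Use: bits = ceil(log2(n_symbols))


log2(5166) = 12.3348
Bracket: 2^12 = 4096 < 5166 <= 2^13 = 8192
So ceil(log2(5166)) = 13

bits = ceil(log2(5166)) = ceil(12.3348) = 13 bits


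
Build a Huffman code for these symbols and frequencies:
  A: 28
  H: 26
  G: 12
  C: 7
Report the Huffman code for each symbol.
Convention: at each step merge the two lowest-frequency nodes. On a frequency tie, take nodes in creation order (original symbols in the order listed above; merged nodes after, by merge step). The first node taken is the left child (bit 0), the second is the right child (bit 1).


Huffman tree construction:
Step 1: Merge C(7) + G(12) = 19
Step 2: Merge (C+G)(19) + H(26) = 45
Step 3: Merge A(28) + ((C+G)+H)(45) = 73
Read each symbol's code off the tree from the root (left child = 0, right child = 1).

Codes:
  A: 0 (length 1)
  H: 11 (length 2)
  G: 101 (length 3)
  C: 100 (length 3)
Average code length: 137/73 = 1.8767 bits/symbol


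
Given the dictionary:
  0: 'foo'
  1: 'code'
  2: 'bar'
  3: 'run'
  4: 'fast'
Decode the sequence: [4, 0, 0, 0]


Look up each index in the dictionary:
  4 -> 'fast'
  0 -> 'foo'
  0 -> 'foo'
  0 -> 'foo'

Decoded: "fast foo foo foo"


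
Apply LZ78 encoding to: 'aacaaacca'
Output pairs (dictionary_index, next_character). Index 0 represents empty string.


LZ78 encoding steps:
Dictionary: {0: ''}
Step 1: w='' (idx 0), next='a' -> output (0, 'a'), add 'a' as idx 1
Step 2: w='a' (idx 1), next='c' -> output (1, 'c'), add 'ac' as idx 2
Step 3: w='a' (idx 1), next='a' -> output (1, 'a'), add 'aa' as idx 3
Step 4: w='ac' (idx 2), next='c' -> output (2, 'c'), add 'acc' as idx 4
Step 5: w='a' (idx 1), end of input -> output (1, '')


Encoded: [(0, 'a'), (1, 'c'), (1, 'a'), (2, 'c'), (1, '')]


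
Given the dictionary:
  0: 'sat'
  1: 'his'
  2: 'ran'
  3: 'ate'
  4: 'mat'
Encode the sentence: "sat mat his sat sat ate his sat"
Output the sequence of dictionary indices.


Look up each word in the dictionary:
  'sat' -> 0
  'mat' -> 4
  'his' -> 1
  'sat' -> 0
  'sat' -> 0
  'ate' -> 3
  'his' -> 1
  'sat' -> 0

Encoded: [0, 4, 1, 0, 0, 3, 1, 0]


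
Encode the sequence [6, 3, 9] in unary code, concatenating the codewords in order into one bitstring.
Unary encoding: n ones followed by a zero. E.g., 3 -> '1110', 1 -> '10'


Encode each number as n ones followed by a terminating 0:
  6 -> 1111110 (7 bits)
  3 -> 1110 (4 bits)
  9 -> 1111111110 (10 bits)
Total length = 7 + 4 + 10 = 21 bits.

Unary([6, 3, 9]) = 111111011101111111110 (21 bits)


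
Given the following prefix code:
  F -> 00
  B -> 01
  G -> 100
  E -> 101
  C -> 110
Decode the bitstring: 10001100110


Decoding step by step:
Bits 100 -> G
Bits 01 -> B
Bits 100 -> G
Bits 110 -> C


Decoded message: GBGC


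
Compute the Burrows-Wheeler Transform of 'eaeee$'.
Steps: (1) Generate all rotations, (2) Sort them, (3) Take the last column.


Rotations (sorted):
  0: $eaeee -> last char: e
  1: aeee$e -> last char: e
  2: e$eaee -> last char: e
  3: eaeee$ -> last char: $
  4: ee$eae -> last char: e
  5: eee$ea -> last char: a


BWT = eee$ea


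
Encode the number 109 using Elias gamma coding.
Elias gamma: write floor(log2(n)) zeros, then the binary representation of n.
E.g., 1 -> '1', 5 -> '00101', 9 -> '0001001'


num_bits = floor(log2(109)) + 1 = 7
leading_zeros = num_bits - 1 = 6
binary(109) = 1101101

Elias gamma(109) = '000000' + '1101101' = 0000001101101 (13 bits)


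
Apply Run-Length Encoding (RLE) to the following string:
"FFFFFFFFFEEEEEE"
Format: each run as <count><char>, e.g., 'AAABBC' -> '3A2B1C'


Scanning runs left to right:
  i=0: run of 'F' x 9 -> '9F'
  i=9: run of 'E' x 6 -> '6E'

RLE = 9F6E


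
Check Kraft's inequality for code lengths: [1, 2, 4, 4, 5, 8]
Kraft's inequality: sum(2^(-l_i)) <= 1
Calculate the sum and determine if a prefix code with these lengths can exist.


Sum = 2^(-1) + 2^(-2) + 2^(-4) + 2^(-4) + 2^(-5) + 2^(-8)
    = 0.5 + 0.25 + 0.0625 + 0.0625 + 0.03125 + 0.00390625
    = 233/256 = 0.91015625
Since 0.91015625 <= 1, Kraft's inequality IS satisfied.
A prefix code with these lengths CAN exist.

Kraft sum = 0.91015625. Satisfied.


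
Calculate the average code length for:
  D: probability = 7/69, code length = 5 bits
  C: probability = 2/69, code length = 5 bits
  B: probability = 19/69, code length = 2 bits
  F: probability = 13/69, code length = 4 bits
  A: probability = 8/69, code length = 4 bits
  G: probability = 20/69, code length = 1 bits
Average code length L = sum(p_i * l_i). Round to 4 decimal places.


Weighted contributions p_i * l_i:
  D: (7/69) * 5 = 35/69
  C: (2/69) * 5 = 10/69
  B: (19/69) * 2 = 38/69
  F: (13/69) * 4 = 52/69
  A: (8/69) * 4 = 32/69
  G: (20/69) * 1 = 20/69
Sum = (35 + 10 + 38 + 52 + 32 + 20)/69 = 187/69

L = 187/69 = 2.7101 bits/symbol


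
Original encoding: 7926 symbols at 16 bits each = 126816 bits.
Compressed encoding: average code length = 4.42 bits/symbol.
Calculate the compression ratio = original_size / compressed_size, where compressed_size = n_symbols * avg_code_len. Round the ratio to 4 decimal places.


original_size = n_symbols * orig_bits = 7926 * 16 = 126816 bits
compressed_size = n_symbols * avg_code_len = 7926 * 4.42 = 35032.92 bits
ratio = original_size / compressed_size = 126816 / 35032.92 = 3.6199

Compression ratio = 3.6199


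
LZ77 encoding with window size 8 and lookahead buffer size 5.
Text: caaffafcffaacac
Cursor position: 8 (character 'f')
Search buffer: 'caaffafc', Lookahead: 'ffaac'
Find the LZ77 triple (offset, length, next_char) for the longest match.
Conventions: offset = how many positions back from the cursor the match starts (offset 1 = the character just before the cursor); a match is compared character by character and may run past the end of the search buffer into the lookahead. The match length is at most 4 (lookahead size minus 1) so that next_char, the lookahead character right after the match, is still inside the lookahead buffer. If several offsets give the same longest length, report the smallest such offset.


Try each offset into the search buffer:
  offset=1 (pos 7, char 'c'): match length 0
  offset=2 (pos 6, char 'f'): match length 1
  offset=3 (pos 5, char 'a'): match length 0
  offset=4 (pos 4, char 'f'): match length 1
  offset=5 (pos 3, char 'f'): match length 3
  offset=6 (pos 2, char 'a'): match length 0
  offset=7 (pos 1, char 'a'): match length 0
  offset=8 (pos 0, char 'c'): match length 0
Longest match has length 3 at offset 5.
next_char = character at position 8 + 3 = 11 -> 'a'

Best match: offset=5, length=3 (matching 'ffa' starting at position 3)
LZ77 triple: (5, 3, 'a')


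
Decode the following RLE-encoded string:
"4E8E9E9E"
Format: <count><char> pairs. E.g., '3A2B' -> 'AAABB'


Expanding each <count><char> pair:
  4E -> 'EEEE'
  8E -> 'EEEEEEEE'
  9E -> 'EEEEEEEEE'
  9E -> 'EEEEEEEEE'

Decoded = EEEEEEEEEEEEEEEEEEEEEEEEEEEEEE


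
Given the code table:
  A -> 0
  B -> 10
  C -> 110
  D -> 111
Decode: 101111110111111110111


Decoding:
10 -> B
111 -> D
111 -> D
0 -> A
111 -> D
111 -> D
110 -> C
111 -> D


Result: BDDADDCD


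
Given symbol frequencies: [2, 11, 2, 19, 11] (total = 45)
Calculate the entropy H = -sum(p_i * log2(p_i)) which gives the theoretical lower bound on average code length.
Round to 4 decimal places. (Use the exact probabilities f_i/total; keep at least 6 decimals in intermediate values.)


Per-symbol terms -p_i * log2(p_i) with p_i = f_i/45:
  p = 2/45 = 0.044444: log2(p) = -4.491853, -p*log2(p) = 0.199638
  p = 11/45 = 0.244444: log2(p) = -2.032421, -p*log2(p) = 0.496814
  p = 2/45 = 0.044444: log2(p) = -4.491853, -p*log2(p) = 0.199638
  p = 19/45 = 0.422222: log2(p) = -1.243926, -p*log2(p) = 0.525213
  p = 11/45 = 0.244444: log2(p) = -2.032421, -p*log2(p) = 0.496814
H = 0.199638 + 0.496814 + 0.199638 + 0.525213 + 0.496814 = 1.918117

H = 1.9181 bits/symbol


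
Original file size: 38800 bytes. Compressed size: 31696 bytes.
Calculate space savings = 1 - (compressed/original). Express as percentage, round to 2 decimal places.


ratio = compressed/original = 31696/38800 = 0.816907
savings = 1 - ratio = 1 - 0.816907 = 0.183093
as a percentage: 0.183093 * 100 = 18.31%

Space savings = 1 - 31696/38800 = 18.31%


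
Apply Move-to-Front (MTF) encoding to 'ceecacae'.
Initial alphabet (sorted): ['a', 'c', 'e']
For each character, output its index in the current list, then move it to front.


MTF encoding:
'c': index 1 in ['a', 'c', 'e'] -> ['c', 'a', 'e']
'e': index 2 in ['c', 'a', 'e'] -> ['e', 'c', 'a']
'e': index 0 in ['e', 'c', 'a'] -> ['e', 'c', 'a']
'c': index 1 in ['e', 'c', 'a'] -> ['c', 'e', 'a']
'a': index 2 in ['c', 'e', 'a'] -> ['a', 'c', 'e']
'c': index 1 in ['a', 'c', 'e'] -> ['c', 'a', 'e']
'a': index 1 in ['c', 'a', 'e'] -> ['a', 'c', 'e']
'e': index 2 in ['a', 'c', 'e'] -> ['e', 'a', 'c']


Output: [1, 2, 0, 1, 2, 1, 1, 2]


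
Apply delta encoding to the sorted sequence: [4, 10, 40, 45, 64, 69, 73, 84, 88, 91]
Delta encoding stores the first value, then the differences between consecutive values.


First value: 4
Deltas:
  10 - 4 = 6
  40 - 10 = 30
  45 - 40 = 5
  64 - 45 = 19
  69 - 64 = 5
  73 - 69 = 4
  84 - 73 = 11
  88 - 84 = 4
  91 - 88 = 3


Delta encoded: [4, 6, 30, 5, 19, 5, 4, 11, 4, 3]


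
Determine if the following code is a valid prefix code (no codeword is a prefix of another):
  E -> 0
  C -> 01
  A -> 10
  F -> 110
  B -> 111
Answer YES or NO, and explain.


Checking each pair (does one codeword prefix another?):
  E='0' vs C='01': prefix -- VIOLATION

NO -- this is NOT a valid prefix code. E (0) is a prefix of C (01).


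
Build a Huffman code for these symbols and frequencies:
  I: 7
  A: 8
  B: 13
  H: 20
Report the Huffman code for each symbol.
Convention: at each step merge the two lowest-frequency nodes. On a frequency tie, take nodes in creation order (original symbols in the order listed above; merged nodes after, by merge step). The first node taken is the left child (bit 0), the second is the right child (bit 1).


Huffman tree construction:
Step 1: Merge I(7) + A(8) = 15
Step 2: Merge B(13) + (I+A)(15) = 28
Step 3: Merge H(20) + (B+(I+A))(28) = 48
Read each symbol's code off the tree from the root (left child = 0, right child = 1).

Codes:
  I: 110 (length 3)
  A: 111 (length 3)
  B: 10 (length 2)
  H: 0 (length 1)
Average code length: 91/48 = 1.8958 bits/symbol


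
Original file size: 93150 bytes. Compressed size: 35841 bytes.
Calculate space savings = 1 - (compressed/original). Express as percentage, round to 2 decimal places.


ratio = compressed/original = 35841/93150 = 0.384767
savings = 1 - ratio = 1 - 0.384767 = 0.615233
as a percentage: 0.615233 * 100 = 61.52%

Space savings = 1 - 35841/93150 = 61.52%


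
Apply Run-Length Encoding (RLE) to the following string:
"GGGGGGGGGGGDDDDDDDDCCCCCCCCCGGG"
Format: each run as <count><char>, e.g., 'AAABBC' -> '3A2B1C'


Scanning runs left to right:
  i=0: run of 'G' x 11 -> '11G'
  i=11: run of 'D' x 8 -> '8D'
  i=19: run of 'C' x 9 -> '9C'
  i=28: run of 'G' x 3 -> '3G'

RLE = 11G8D9C3G


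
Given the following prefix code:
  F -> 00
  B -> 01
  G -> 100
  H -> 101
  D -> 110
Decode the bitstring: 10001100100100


Decoding step by step:
Bits 100 -> G
Bits 01 -> B
Bits 100 -> G
Bits 100 -> G
Bits 100 -> G


Decoded message: GBGGG


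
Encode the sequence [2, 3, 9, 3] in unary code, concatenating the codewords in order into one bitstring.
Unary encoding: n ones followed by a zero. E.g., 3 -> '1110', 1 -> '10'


Encode each number as n ones followed by a terminating 0:
  2 -> 110 (3 bits)
  3 -> 1110 (4 bits)
  9 -> 1111111110 (10 bits)
  3 -> 1110 (4 bits)
Total length = 3 + 4 + 10 + 4 = 21 bits.

Unary([2, 3, 9, 3]) = 110111011111111101110 (21 bits)


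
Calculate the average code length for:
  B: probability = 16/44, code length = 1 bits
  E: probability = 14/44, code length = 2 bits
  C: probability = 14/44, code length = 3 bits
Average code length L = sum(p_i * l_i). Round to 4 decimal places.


Weighted contributions p_i * l_i:
  B: (16/44) * 1 = 16/44
  E: (14/44) * 2 = 28/44
  C: (14/44) * 3 = 42/44
Sum = (16 + 28 + 42)/44 = 86/44

L = 86/44 = 1.9545 bits/symbol


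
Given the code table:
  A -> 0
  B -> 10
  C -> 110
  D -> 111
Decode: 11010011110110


Decoding:
110 -> C
10 -> B
0 -> A
111 -> D
10 -> B
110 -> C


Result: CBADBC


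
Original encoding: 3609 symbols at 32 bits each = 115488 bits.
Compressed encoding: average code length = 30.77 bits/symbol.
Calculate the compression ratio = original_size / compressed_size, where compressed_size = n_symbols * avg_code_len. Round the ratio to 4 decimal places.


original_size = n_symbols * orig_bits = 3609 * 32 = 115488 bits
compressed_size = n_symbols * avg_code_len = 3609 * 30.77 = 111048.93 bits
ratio = original_size / compressed_size = 115488 / 111048.93 = 1.04

Compression ratio = 1.04


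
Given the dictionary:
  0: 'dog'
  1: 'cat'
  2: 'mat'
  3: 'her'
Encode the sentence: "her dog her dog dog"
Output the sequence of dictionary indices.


Look up each word in the dictionary:
  'her' -> 3
  'dog' -> 0
  'her' -> 3
  'dog' -> 0
  'dog' -> 0

Encoded: [3, 0, 3, 0, 0]


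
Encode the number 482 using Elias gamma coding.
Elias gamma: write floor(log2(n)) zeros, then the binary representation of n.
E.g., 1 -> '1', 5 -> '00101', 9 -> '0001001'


num_bits = floor(log2(482)) + 1 = 9
leading_zeros = num_bits - 1 = 8
binary(482) = 111100010

Elias gamma(482) = '00000000' + '111100010' = 00000000111100010 (17 bits)


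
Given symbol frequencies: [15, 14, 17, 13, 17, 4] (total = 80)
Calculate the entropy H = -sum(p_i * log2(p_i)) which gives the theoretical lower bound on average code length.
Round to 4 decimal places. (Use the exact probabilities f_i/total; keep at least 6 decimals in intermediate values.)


Per-symbol terms -p_i * log2(p_i) with p_i = f_i/80:
  p = 15/80 = 0.187500: log2(p) = -2.415037, -p*log2(p) = 0.452820
  p = 14/80 = 0.175000: log2(p) = -2.514573, -p*log2(p) = 0.440050
  p = 17/80 = 0.212500: log2(p) = -2.234465, -p*log2(p) = 0.474824
  p = 13/80 = 0.162500: log2(p) = -2.621488, -p*log2(p) = 0.425992
  p = 17/80 = 0.212500: log2(p) = -2.234465, -p*log2(p) = 0.474824
  p = 4/80 = 0.050000: log2(p) = -4.321928, -p*log2(p) = 0.216096
H = 0.452820 + 0.440050 + 0.474824 + 0.425992 + 0.474824 + 0.216096 = 2.484606

H = 2.4846 bits/symbol


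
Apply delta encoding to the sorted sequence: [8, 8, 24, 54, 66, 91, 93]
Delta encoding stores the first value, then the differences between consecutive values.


First value: 8
Deltas:
  8 - 8 = 0
  24 - 8 = 16
  54 - 24 = 30
  66 - 54 = 12
  91 - 66 = 25
  93 - 91 = 2


Delta encoded: [8, 0, 16, 30, 12, 25, 2]


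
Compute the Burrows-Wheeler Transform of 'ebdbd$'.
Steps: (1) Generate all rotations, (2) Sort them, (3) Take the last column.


Rotations (sorted):
  0: $ebdbd -> last char: d
  1: bd$ebd -> last char: d
  2: bdbd$e -> last char: e
  3: d$ebdb -> last char: b
  4: dbd$eb -> last char: b
  5: ebdbd$ -> last char: $


BWT = ddebb$


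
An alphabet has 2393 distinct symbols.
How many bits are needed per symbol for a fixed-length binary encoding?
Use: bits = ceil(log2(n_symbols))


log2(2393) = 11.2246
Bracket: 2^11 = 2048 < 2393 <= 2^12 = 4096
So ceil(log2(2393)) = 12

bits = ceil(log2(2393)) = ceil(11.2246) = 12 bits


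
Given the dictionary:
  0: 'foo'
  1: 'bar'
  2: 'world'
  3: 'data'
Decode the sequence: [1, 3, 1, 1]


Look up each index in the dictionary:
  1 -> 'bar'
  3 -> 'data'
  1 -> 'bar'
  1 -> 'bar'

Decoded: "bar data bar bar"


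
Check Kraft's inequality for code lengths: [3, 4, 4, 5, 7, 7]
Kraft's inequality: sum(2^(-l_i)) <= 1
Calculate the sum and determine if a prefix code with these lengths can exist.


Sum = 2^(-3) + 2^(-4) + 2^(-4) + 2^(-5) + 2^(-7) + 2^(-7)
    = 0.125 + 0.0625 + 0.0625 + 0.03125 + 0.0078125 + 0.0078125
    = 38/128 = 0.296875
Since 0.296875 <= 1, Kraft's inequality IS satisfied.
A prefix code with these lengths CAN exist.

Kraft sum = 0.296875. Satisfied.


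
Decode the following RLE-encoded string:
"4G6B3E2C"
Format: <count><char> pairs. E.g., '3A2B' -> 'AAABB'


Expanding each <count><char> pair:
  4G -> 'GGGG'
  6B -> 'BBBBBB'
  3E -> 'EEE'
  2C -> 'CC'

Decoded = GGGGBBBBBBEEECC


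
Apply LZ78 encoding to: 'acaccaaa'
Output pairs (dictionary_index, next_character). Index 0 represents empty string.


LZ78 encoding steps:
Dictionary: {0: ''}
Step 1: w='' (idx 0), next='a' -> output (0, 'a'), add 'a' as idx 1
Step 2: w='' (idx 0), next='c' -> output (0, 'c'), add 'c' as idx 2
Step 3: w='a' (idx 1), next='c' -> output (1, 'c'), add 'ac' as idx 3
Step 4: w='c' (idx 2), next='a' -> output (2, 'a'), add 'ca' as idx 4
Step 5: w='a' (idx 1), next='a' -> output (1, 'a'), add 'aa' as idx 5


Encoded: [(0, 'a'), (0, 'c'), (1, 'c'), (2, 'a'), (1, 'a')]


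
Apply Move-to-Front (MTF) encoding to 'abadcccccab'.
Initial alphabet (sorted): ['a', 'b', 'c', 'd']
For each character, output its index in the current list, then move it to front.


MTF encoding:
'a': index 0 in ['a', 'b', 'c', 'd'] -> ['a', 'b', 'c', 'd']
'b': index 1 in ['a', 'b', 'c', 'd'] -> ['b', 'a', 'c', 'd']
'a': index 1 in ['b', 'a', 'c', 'd'] -> ['a', 'b', 'c', 'd']
'd': index 3 in ['a', 'b', 'c', 'd'] -> ['d', 'a', 'b', 'c']
'c': index 3 in ['d', 'a', 'b', 'c'] -> ['c', 'd', 'a', 'b']
'c': index 0 in ['c', 'd', 'a', 'b'] -> ['c', 'd', 'a', 'b']
'c': index 0 in ['c', 'd', 'a', 'b'] -> ['c', 'd', 'a', 'b']
'c': index 0 in ['c', 'd', 'a', 'b'] -> ['c', 'd', 'a', 'b']
'c': index 0 in ['c', 'd', 'a', 'b'] -> ['c', 'd', 'a', 'b']
'a': index 2 in ['c', 'd', 'a', 'b'] -> ['a', 'c', 'd', 'b']
'b': index 3 in ['a', 'c', 'd', 'b'] -> ['b', 'a', 'c', 'd']


Output: [0, 1, 1, 3, 3, 0, 0, 0, 0, 2, 3]


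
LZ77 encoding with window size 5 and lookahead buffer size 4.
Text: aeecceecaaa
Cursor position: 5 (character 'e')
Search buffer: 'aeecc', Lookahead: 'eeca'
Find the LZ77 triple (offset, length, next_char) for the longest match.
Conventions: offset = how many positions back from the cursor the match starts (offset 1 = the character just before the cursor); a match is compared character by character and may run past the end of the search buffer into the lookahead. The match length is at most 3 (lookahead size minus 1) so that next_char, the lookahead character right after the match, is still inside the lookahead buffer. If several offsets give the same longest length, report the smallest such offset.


Try each offset into the search buffer:
  offset=1 (pos 4, char 'c'): match length 0
  offset=2 (pos 3, char 'c'): match length 0
  offset=3 (pos 2, char 'e'): match length 1
  offset=4 (pos 1, char 'e'): match length 3
  offset=5 (pos 0, char 'a'): match length 0
Longest match has length 3 at offset 4.
next_char = character at position 5 + 3 = 8 -> 'a'

Best match: offset=4, length=3 (matching 'eec' starting at position 1)
LZ77 triple: (4, 3, 'a')


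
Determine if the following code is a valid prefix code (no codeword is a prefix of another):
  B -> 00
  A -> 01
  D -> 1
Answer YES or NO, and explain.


Checking each pair (does one codeword prefix another?):
  B='00' vs A='01': no prefix
  B='00' vs D='1': no prefix
  A='01' vs B='00': no prefix
  A='01' vs D='1': no prefix
  D='1' vs B='00': no prefix
  D='1' vs A='01': no prefix
No violation found over all pairs.

YES -- this is a valid prefix code. No codeword is a prefix of any other codeword.


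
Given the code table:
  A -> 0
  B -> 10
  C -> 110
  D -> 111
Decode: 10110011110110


Decoding:
10 -> B
110 -> C
0 -> A
111 -> D
10 -> B
110 -> C


Result: BCADBC


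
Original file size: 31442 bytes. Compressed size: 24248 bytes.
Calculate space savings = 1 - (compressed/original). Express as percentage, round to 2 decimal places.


ratio = compressed/original = 24248/31442 = 0.771198
savings = 1 - ratio = 1 - 0.771198 = 0.228802
as a percentage: 0.228802 * 100 = 22.88%

Space savings = 1 - 24248/31442 = 22.88%


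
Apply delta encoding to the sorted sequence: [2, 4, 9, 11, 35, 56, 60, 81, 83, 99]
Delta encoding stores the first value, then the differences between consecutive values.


First value: 2
Deltas:
  4 - 2 = 2
  9 - 4 = 5
  11 - 9 = 2
  35 - 11 = 24
  56 - 35 = 21
  60 - 56 = 4
  81 - 60 = 21
  83 - 81 = 2
  99 - 83 = 16


Delta encoded: [2, 2, 5, 2, 24, 21, 4, 21, 2, 16]


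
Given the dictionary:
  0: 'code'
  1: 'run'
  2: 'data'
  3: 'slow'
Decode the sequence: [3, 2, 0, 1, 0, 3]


Look up each index in the dictionary:
  3 -> 'slow'
  2 -> 'data'
  0 -> 'code'
  1 -> 'run'
  0 -> 'code'
  3 -> 'slow'

Decoded: "slow data code run code slow"


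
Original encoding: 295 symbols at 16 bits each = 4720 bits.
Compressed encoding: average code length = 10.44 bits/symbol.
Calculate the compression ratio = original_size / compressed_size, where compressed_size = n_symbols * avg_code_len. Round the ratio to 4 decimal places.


original_size = n_symbols * orig_bits = 295 * 16 = 4720 bits
compressed_size = n_symbols * avg_code_len = 295 * 10.44 = 3079.8 bits
ratio = original_size / compressed_size = 4720 / 3079.8 = 1.5326

Compression ratio = 1.5326


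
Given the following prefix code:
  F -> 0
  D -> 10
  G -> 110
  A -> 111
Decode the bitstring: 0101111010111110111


Decoding step by step:
Bits 0 -> F
Bits 10 -> D
Bits 111 -> A
Bits 10 -> D
Bits 10 -> D
Bits 111 -> A
Bits 110 -> G
Bits 111 -> A


Decoded message: FDADDAGA


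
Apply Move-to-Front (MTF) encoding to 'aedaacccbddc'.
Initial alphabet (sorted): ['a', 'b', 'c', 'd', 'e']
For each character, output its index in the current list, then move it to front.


MTF encoding:
'a': index 0 in ['a', 'b', 'c', 'd', 'e'] -> ['a', 'b', 'c', 'd', 'e']
'e': index 4 in ['a', 'b', 'c', 'd', 'e'] -> ['e', 'a', 'b', 'c', 'd']
'd': index 4 in ['e', 'a', 'b', 'c', 'd'] -> ['d', 'e', 'a', 'b', 'c']
'a': index 2 in ['d', 'e', 'a', 'b', 'c'] -> ['a', 'd', 'e', 'b', 'c']
'a': index 0 in ['a', 'd', 'e', 'b', 'c'] -> ['a', 'd', 'e', 'b', 'c']
'c': index 4 in ['a', 'd', 'e', 'b', 'c'] -> ['c', 'a', 'd', 'e', 'b']
'c': index 0 in ['c', 'a', 'd', 'e', 'b'] -> ['c', 'a', 'd', 'e', 'b']
'c': index 0 in ['c', 'a', 'd', 'e', 'b'] -> ['c', 'a', 'd', 'e', 'b']
'b': index 4 in ['c', 'a', 'd', 'e', 'b'] -> ['b', 'c', 'a', 'd', 'e']
'd': index 3 in ['b', 'c', 'a', 'd', 'e'] -> ['d', 'b', 'c', 'a', 'e']
'd': index 0 in ['d', 'b', 'c', 'a', 'e'] -> ['d', 'b', 'c', 'a', 'e']
'c': index 2 in ['d', 'b', 'c', 'a', 'e'] -> ['c', 'd', 'b', 'a', 'e']


Output: [0, 4, 4, 2, 0, 4, 0, 0, 4, 3, 0, 2]


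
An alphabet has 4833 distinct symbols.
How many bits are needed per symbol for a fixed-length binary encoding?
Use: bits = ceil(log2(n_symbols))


log2(4833) = 12.2387
Bracket: 2^12 = 4096 < 4833 <= 2^13 = 8192
So ceil(log2(4833)) = 13

bits = ceil(log2(4833)) = ceil(12.2387) = 13 bits


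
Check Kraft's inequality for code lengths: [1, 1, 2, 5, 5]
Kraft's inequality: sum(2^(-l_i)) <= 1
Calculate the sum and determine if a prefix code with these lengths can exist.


Sum = 2^(-1) + 2^(-1) + 2^(-2) + 2^(-5) + 2^(-5)
    = 0.5 + 0.5 + 0.25 + 0.03125 + 0.03125
    = 42/32 = 1.3125
Since 1.3125 > 1, Kraft's inequality is NOT satisfied.
A prefix code with these lengths CANNOT exist.

Kraft sum = 1.3125. Not satisfied.


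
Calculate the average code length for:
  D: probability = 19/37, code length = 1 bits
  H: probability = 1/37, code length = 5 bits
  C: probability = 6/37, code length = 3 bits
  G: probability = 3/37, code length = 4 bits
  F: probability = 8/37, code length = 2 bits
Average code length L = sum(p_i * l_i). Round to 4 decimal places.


Weighted contributions p_i * l_i:
  D: (19/37) * 1 = 19/37
  H: (1/37) * 5 = 5/37
  C: (6/37) * 3 = 18/37
  G: (3/37) * 4 = 12/37
  F: (8/37) * 2 = 16/37
Sum = (19 + 5 + 18 + 12 + 16)/37 = 70/37

L = 70/37 = 1.8919 bits/symbol


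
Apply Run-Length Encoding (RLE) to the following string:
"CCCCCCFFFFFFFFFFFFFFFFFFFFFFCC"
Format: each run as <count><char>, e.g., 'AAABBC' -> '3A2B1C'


Scanning runs left to right:
  i=0: run of 'C' x 6 -> '6C'
  i=6: run of 'F' x 22 -> '22F'
  i=28: run of 'C' x 2 -> '2C'

RLE = 6C22F2C


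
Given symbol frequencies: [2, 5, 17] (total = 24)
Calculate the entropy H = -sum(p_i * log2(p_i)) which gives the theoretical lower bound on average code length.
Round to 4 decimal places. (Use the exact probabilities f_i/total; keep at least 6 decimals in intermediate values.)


Per-symbol terms -p_i * log2(p_i) with p_i = f_i/24:
  p = 2/24 = 0.083333: log2(p) = -3.584963, -p*log2(p) = 0.298747
  p = 5/24 = 0.208333: log2(p) = -2.263034, -p*log2(p) = 0.471466
  p = 17/24 = 0.708333: log2(p) = -0.497500, -p*log2(p) = 0.352396
H = 0.298747 + 0.471466 + 0.352396 = 1.122609

H = 1.1226 bits/symbol


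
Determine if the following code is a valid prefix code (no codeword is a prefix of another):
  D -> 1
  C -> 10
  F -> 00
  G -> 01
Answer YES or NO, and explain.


Checking each pair (does one codeword prefix another?):
  D='1' vs C='10': prefix -- VIOLATION

NO -- this is NOT a valid prefix code. D (1) is a prefix of C (10).


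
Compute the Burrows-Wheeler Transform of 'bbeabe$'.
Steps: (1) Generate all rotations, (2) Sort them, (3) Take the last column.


Rotations (sorted):
  0: $bbeabe -> last char: e
  1: abe$bbe -> last char: e
  2: bbeabe$ -> last char: $
  3: be$bbea -> last char: a
  4: beabe$b -> last char: b
  5: e$bbeab -> last char: b
  6: eabe$bb -> last char: b


BWT = ee$abbb


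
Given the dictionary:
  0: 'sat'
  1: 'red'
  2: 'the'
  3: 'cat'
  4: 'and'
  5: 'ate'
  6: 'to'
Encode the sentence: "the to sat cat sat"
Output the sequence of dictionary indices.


Look up each word in the dictionary:
  'the' -> 2
  'to' -> 6
  'sat' -> 0
  'cat' -> 3
  'sat' -> 0

Encoded: [2, 6, 0, 3, 0]


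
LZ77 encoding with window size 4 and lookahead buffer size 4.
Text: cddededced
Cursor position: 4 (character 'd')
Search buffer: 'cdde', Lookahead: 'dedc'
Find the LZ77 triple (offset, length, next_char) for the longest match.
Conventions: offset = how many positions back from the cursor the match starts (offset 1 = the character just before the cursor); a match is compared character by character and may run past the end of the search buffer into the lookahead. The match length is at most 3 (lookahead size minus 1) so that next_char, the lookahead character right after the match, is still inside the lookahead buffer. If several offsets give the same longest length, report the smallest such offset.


Try each offset into the search buffer:
  offset=1 (pos 3, char 'e'): match length 0
  offset=2 (pos 2, char 'd'): match length 3
  offset=3 (pos 1, char 'd'): match length 1
  offset=4 (pos 0, char 'c'): match length 0
Longest match has length 3 at offset 2.
next_char = character at position 4 + 3 = 7 -> 'c'

Best match: offset=2, length=3 (matching 'ded' starting at position 2)
LZ77 triple: (2, 3, 'c')


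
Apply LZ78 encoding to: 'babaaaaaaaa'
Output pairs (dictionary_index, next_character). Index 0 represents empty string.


LZ78 encoding steps:
Dictionary: {0: ''}
Step 1: w='' (idx 0), next='b' -> output (0, 'b'), add 'b' as idx 1
Step 2: w='' (idx 0), next='a' -> output (0, 'a'), add 'a' as idx 2
Step 3: w='b' (idx 1), next='a' -> output (1, 'a'), add 'ba' as idx 3
Step 4: w='a' (idx 2), next='a' -> output (2, 'a'), add 'aa' as idx 4
Step 5: w='aa' (idx 4), next='a' -> output (4, 'a'), add 'aaa' as idx 5
Step 6: w='aa' (idx 4), end of input -> output (4, '')


Encoded: [(0, 'b'), (0, 'a'), (1, 'a'), (2, 'a'), (4, 'a'), (4, '')]


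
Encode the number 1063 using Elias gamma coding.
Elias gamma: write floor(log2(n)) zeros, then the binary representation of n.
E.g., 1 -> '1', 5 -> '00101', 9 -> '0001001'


num_bits = floor(log2(1063)) + 1 = 11
leading_zeros = num_bits - 1 = 10
binary(1063) = 10000100111

Elias gamma(1063) = '0000000000' + '10000100111' = 000000000010000100111 (21 bits)


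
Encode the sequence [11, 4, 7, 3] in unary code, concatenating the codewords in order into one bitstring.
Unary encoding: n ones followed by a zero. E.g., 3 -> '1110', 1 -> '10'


Encode each number as n ones followed by a terminating 0:
  11 -> 111111111110 (12 bits)
  4 -> 11110 (5 bits)
  7 -> 11111110 (8 bits)
  3 -> 1110 (4 bits)
Total length = 12 + 5 + 8 + 4 = 29 bits.

Unary([11, 4, 7, 3]) = 11111111111011110111111101110 (29 bits)


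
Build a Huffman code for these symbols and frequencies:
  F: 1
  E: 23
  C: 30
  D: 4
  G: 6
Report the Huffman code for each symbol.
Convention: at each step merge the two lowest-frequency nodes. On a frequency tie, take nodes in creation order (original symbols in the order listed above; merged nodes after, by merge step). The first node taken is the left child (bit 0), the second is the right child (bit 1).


Huffman tree construction:
Step 1: Merge F(1) + D(4) = 5
Step 2: Merge (F+D)(5) + G(6) = 11
Step 3: Merge ((F+D)+G)(11) + E(23) = 34
Step 4: Merge C(30) + (((F+D)+G)+E)(34) = 64
Read each symbol's code off the tree from the root (left child = 0, right child = 1).

Codes:
  F: 1000 (length 4)
  E: 11 (length 2)
  C: 0 (length 1)
  D: 1001 (length 4)
  G: 101 (length 3)
Average code length: 114/64 = 1.7813 bits/symbol


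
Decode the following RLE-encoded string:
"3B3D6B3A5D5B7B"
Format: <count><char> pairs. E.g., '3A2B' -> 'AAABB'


Expanding each <count><char> pair:
  3B -> 'BBB'
  3D -> 'DDD'
  6B -> 'BBBBBB'
  3A -> 'AAA'
  5D -> 'DDDDD'
  5B -> 'BBBBB'
  7B -> 'BBBBBBB'

Decoded = BBBDDDBBBBBBAAADDDDDBBBBBBBBBBBB


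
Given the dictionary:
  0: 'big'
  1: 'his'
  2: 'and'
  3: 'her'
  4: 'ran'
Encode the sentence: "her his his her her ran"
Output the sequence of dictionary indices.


Look up each word in the dictionary:
  'her' -> 3
  'his' -> 1
  'his' -> 1
  'her' -> 3
  'her' -> 3
  'ran' -> 4

Encoded: [3, 1, 1, 3, 3, 4]


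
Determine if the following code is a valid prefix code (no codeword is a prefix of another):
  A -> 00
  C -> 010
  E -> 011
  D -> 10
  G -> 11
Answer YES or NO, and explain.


Checking each pair (does one codeword prefix another?):
  A='00' vs C='010': no prefix
  A='00' vs E='011': no prefix
  A='00' vs D='10': no prefix
  A='00' vs G='11': no prefix
  C='010' vs A='00': no prefix
  C='010' vs E='011': no prefix
  C='010' vs D='10': no prefix
  C='010' vs G='11': no prefix
  E='011' vs A='00': no prefix
  E='011' vs C='010': no prefix
  E='011' vs D='10': no prefix
  E='011' vs G='11': no prefix
  D='10' vs A='00': no prefix
  D='10' vs C='010': no prefix
  D='10' vs E='011': no prefix
  D='10' vs G='11': no prefix
  G='11' vs A='00': no prefix
  G='11' vs C='010': no prefix
  G='11' vs E='011': no prefix
  G='11' vs D='10': no prefix
No violation found over all pairs.

YES -- this is a valid prefix code. No codeword is a prefix of any other codeword.


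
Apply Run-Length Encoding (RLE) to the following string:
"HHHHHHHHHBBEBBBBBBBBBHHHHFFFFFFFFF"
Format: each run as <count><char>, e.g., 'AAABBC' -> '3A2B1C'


Scanning runs left to right:
  i=0: run of 'H' x 9 -> '9H'
  i=9: run of 'B' x 2 -> '2B'
  i=11: run of 'E' x 1 -> '1E'
  i=12: run of 'B' x 9 -> '9B'
  i=21: run of 'H' x 4 -> '4H'
  i=25: run of 'F' x 9 -> '9F'

RLE = 9H2B1E9B4H9F


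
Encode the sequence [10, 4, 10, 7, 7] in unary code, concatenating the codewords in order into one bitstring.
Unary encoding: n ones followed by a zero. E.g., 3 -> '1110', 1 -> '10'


Encode each number as n ones followed by a terminating 0:
  10 -> 11111111110 (11 bits)
  4 -> 11110 (5 bits)
  10 -> 11111111110 (11 bits)
  7 -> 11111110 (8 bits)
  7 -> 11111110 (8 bits)
Total length = 11 + 5 + 11 + 8 + 8 = 43 bits.

Unary([10, 4, 10, 7, 7]) = 1111111111011110111111111101111111011111110 (43 bits)


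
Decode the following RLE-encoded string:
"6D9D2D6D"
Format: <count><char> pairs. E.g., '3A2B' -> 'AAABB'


Expanding each <count><char> pair:
  6D -> 'DDDDDD'
  9D -> 'DDDDDDDDD'
  2D -> 'DD'
  6D -> 'DDDDDD'

Decoded = DDDDDDDDDDDDDDDDDDDDDDD


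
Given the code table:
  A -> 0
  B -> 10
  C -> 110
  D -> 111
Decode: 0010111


Decoding:
0 -> A
0 -> A
10 -> B
111 -> D


Result: AABD


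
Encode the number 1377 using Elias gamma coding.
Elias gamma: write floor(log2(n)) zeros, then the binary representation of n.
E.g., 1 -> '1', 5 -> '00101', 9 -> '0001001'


num_bits = floor(log2(1377)) + 1 = 11
leading_zeros = num_bits - 1 = 10
binary(1377) = 10101100001

Elias gamma(1377) = '0000000000' + '10101100001' = 000000000010101100001 (21 bits)


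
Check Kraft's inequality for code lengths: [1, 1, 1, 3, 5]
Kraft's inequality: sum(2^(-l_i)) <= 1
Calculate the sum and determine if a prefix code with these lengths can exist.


Sum = 2^(-1) + 2^(-1) + 2^(-1) + 2^(-3) + 2^(-5)
    = 0.5 + 0.5 + 0.5 + 0.125 + 0.03125
    = 53/32 = 1.65625
Since 1.65625 > 1, Kraft's inequality is NOT satisfied.
A prefix code with these lengths CANNOT exist.

Kraft sum = 1.65625. Not satisfied.


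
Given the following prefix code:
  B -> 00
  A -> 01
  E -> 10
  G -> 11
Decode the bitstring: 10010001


Decoding step by step:
Bits 10 -> E
Bits 01 -> A
Bits 00 -> B
Bits 01 -> A


Decoded message: EABA


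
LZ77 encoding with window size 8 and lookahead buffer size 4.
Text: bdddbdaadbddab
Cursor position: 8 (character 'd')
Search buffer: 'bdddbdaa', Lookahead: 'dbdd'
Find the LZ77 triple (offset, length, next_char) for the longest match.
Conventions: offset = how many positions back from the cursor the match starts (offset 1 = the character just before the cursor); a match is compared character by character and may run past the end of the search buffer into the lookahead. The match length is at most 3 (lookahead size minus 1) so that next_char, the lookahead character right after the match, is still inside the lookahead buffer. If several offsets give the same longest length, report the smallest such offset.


Try each offset into the search buffer:
  offset=1 (pos 7, char 'a'): match length 0
  offset=2 (pos 6, char 'a'): match length 0
  offset=3 (pos 5, char 'd'): match length 1
  offset=4 (pos 4, char 'b'): match length 0
  offset=5 (pos 3, char 'd'): match length 3
  offset=6 (pos 2, char 'd'): match length 1
  offset=7 (pos 1, char 'd'): match length 1
  offset=8 (pos 0, char 'b'): match length 0
Longest match has length 3 at offset 5.
next_char = character at position 8 + 3 = 11 -> 'd'

Best match: offset=5, length=3 (matching 'dbd' starting at position 3)
LZ77 triple: (5, 3, 'd')
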